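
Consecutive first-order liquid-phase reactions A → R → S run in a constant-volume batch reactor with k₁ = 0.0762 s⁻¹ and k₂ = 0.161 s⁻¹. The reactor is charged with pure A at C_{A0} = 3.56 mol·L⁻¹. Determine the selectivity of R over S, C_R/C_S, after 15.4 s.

0.415

Solving the coupled first-order balances gives C_R(t) = [k₁/(k₂−k₁)]·C_{A0}·(e^(−k₁t) − e^(−k₂t)).
e^(−k₁t) = e^(−0.0762×15.4) = e^(−1.173) = 0.3093; e^(−k₂t) = e^(−2.479) = 0.08379.
C_R = 0.0762×3.56/(0.161−0.0762) × (0.3093−0.08379) = 3.199×0.2255 = 0.7214 mol·L⁻¹.
C_A = C_{A0}e^(−k₁t) = 1.101 mol·L⁻¹, so C_S = C_{A0}−C_A−C_R = 1.738 mol·L⁻¹; C_R/C_S = 0.415.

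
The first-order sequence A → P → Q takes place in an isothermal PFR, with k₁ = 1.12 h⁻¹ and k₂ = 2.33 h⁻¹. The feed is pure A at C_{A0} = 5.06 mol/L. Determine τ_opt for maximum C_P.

0.605 h

The intermediate peaks when r₁ = r₂, i.e. k₁e^(−k₁τ) = k₂e^(−k₂τ), giving τ_opt = ln(k₂/k₁)/(k₂−k₁).
= ln(2.33/1.12)/(2.33−1.12) = ln(2.080)/1.210 = 0.7325/1.210 = 0.605 h.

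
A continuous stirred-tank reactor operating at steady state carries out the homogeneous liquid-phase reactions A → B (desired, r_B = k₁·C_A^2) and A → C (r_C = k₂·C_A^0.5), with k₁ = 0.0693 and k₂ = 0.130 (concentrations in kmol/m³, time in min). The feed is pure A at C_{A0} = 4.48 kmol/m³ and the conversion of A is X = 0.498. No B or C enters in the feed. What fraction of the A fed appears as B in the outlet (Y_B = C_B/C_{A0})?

Exit C_A = C_{A0}(1−X) = 4.48×0.502 = 2.249 kmol/m³.
Rates in a CSTR are evaluated at the outlet concentration: r_B = 0.0693×2.249^2 = 0.3505, r_C = 0.130×2.249^0.5 = 0.1950.
Fraction of consumed A going to B: r_B/(r_B+r_C) = 0.6426.
C_B = 0.6426·C_{A0}·X = 0.6426×4.48×0.498 = 1.43 kmol/m³; Y_B = C_B/C_{A0} = 0.320.

0.320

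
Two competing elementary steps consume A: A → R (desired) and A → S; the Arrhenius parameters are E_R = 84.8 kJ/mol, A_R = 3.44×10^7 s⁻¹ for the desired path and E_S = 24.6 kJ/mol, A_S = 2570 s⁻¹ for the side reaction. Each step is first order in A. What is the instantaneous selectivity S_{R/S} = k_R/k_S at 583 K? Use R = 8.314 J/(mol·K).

Since both paths have the same order in A, the concentration cancels and S_{R/S} = k_R/k_S = (A_R/A_S)·exp[(E_S−E_R)/(RT)].
(E_S−E_R)/(RT) = (24.6−84.8)×10³/(8.314×583) = -60200/4847 = -12.42.
k_R/k_S = (3.44×10^7/2570)·exp(-12.42) = 13385 × 4.037×10^-6 = 0.0540.
Since E_R > E_S, raising the temperature improves selectivity toward R.

0.0540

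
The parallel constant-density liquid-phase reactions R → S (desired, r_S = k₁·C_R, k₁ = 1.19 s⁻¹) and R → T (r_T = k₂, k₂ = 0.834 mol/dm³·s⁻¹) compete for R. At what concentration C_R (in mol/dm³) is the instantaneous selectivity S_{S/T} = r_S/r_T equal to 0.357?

S_{S/T} = (k₁/k₂)·C_R ⇒ C_R = S·k₂/k₁.
= 0.357×0.834/1.19 = 0.250 mol/dm³.

0.250 mol/dm³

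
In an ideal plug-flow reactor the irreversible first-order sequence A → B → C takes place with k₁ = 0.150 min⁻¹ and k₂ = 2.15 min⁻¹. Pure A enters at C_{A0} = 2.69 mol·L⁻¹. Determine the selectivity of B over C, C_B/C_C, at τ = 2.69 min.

0.177

Solving the coupled first-order balances gives C_B(τ) = [k₁/(k₂−k₁)]·C_{A0}·(e^(−k₁τ) − e^(−k₂τ)).
e^(−k₁τ) = e^(−0.150×2.69) = e^(−0.4035) = 0.6680; e^(−k₂τ) = e^(−5.784) = 0.003078.
C_B = 0.150×2.69/(2.15−0.150) × (0.6680−0.003078) = 0.2017×0.6649 = 0.1341 mol·L⁻¹.
C_A = C_{A0}e^(−k₁τ) = 1.797 mol·L⁻¹, so C_C = C_{A0}−C_A−C_B = 0.7590 mol·L⁻¹; C_B/C_C = 0.177.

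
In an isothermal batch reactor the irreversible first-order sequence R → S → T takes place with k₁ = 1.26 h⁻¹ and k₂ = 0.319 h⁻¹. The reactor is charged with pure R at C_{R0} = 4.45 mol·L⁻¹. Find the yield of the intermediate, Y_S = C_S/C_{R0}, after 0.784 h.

0.544

For first-order series with pure R initially, C_S(t) = k₁C_{R0}/(k₂−k₁)·(e^(−k₁t) − e^(−k₂t)).
e^(−k₁t) = e^(−1.26×0.784) = e^(−0.9878) = 0.3724; e^(−k₂t) = e^(−0.2501) = 0.7787.
C_S = 1.26×4.45/(0.319−1.26) × (0.3724−0.7787) = (-5.959)×(-0.4063) = 2.421 mol·L⁻¹.
Y_S = C_S/C_{R0} = 2.421/4.45 = 0.544.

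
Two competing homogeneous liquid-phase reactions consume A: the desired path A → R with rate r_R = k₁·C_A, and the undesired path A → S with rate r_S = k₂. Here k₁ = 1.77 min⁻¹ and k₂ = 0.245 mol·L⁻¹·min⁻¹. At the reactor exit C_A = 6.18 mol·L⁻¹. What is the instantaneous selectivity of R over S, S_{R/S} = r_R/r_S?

44.6

S_{R/S} = r_R/r_S = (k₁·C_A)/(k₂) = (k₁/k₂)·C_A.
= (1.77×6.180) / (0.245) = 10.94/0.2450 = 44.6.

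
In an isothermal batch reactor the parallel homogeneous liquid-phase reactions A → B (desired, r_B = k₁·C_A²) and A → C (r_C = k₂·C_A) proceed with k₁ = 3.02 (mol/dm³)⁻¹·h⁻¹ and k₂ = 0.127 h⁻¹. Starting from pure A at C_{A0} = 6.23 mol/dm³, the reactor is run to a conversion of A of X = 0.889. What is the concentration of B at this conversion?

C_A = C_{A0}(1−X) = 0.6915 mol/dm³.
Along a PFR/batch, dC_C/dC_A = −r_C/(r_B+r_C) = −k₂/(k₂+k₁·C_A).
Integrating from C_{A0} to C_A: C_C = (0.127/3.02)·ln[(0.127+3.02·6.23)/(0.127+3.02·0.692)] = 0.04205·ln(18.94/2.215) = 0.09024 mol/dm³.
Then C_B = (C_{A0}−C_A) − C_C = 5.538 − 0.09024 = 5.448 mol/dm³.

5.45 mol/dm³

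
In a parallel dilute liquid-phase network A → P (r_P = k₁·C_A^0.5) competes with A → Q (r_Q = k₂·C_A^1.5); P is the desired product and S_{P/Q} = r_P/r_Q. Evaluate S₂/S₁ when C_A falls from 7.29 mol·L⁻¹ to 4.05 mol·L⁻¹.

1.80

S_{P/Q} = (k₁/k₂)·C_A⁻¹, so S₂/S₁ = (C_{A,2}/C_{A,1})⁻¹.
= 7.29/4.05 = 1.80.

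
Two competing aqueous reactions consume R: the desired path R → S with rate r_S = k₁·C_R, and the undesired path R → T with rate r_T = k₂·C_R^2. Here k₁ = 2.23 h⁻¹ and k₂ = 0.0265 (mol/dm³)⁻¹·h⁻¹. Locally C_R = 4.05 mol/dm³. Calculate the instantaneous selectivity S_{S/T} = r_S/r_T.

20.8

S_{S/T} = r_S/r_T = (k₁·C_R)/(k₂·C_R^2) = (k₁/k₂)·C_R⁻¹.
= (2.23×4.050) / (0.0265×4.050^2) = 9.031/0.4347 = 20.8.
The undesired path is higher order in R, so low C_R (CSTR or dilute feed) favours S.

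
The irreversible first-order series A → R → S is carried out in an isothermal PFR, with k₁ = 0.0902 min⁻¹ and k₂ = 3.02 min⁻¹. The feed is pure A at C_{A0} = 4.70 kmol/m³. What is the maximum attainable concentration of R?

0.126 kmol/m³

For a first-order series the maximum intermediate yield is C_{R,max}/C_{A0} = (k₁/k₂)^[k₂/(k₂−k₁)].
= (0.0902/3.02)^(3.02/(3.02−0.0902)) = (0.02987)^(1.031) = 0.02681.
C_{R,max} = 0.02681×4.70 = 0.126 kmol/m³.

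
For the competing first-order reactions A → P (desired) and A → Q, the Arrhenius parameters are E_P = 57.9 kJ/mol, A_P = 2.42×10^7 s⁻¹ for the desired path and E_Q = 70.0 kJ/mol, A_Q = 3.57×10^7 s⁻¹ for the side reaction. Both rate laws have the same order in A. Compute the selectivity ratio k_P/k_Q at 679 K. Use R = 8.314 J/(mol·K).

5.78

With equal orders, S_{P/Q} = k_P/k_Q = (A_P/A_Q)·exp[(E_Q−E_P)/(RT)].
(E_Q−E_P)/(RT) = (70.0−57.9)×10³/(8.314×679) = 12100/5645 = 2.143.
k_P/k_Q = (2.42×10^7/3.57×10^7)·exp(2.143) = 0.6779 × 8.528 = 5.78.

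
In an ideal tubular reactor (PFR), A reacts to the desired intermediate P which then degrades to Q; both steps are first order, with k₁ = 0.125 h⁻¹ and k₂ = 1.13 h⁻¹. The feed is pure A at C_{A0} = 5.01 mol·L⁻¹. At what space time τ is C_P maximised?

Setting dC_P/dτ = 0 gives τ_opt = ln(k₂/k₁)/(k₂−k₁).
= ln(1.13/0.125)/(1.13−0.125) = ln(9.040)/1.005 = 2.202/1.005 = 2.19 h.

2.19 h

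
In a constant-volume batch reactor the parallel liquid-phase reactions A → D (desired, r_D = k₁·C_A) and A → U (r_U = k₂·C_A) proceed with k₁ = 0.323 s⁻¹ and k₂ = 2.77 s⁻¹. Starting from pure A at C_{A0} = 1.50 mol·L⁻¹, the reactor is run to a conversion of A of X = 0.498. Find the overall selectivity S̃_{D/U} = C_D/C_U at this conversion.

0.117

C_A = C_{A0}(1−X) = 0.7530 mol·L⁻¹.
Both paths are first order in A, so the instantaneous fraction to D is constant: dC_D/d(−C_A) = k₁/(k₁+k₂) = 0.1044.
C_D = 0.1044·(C_{A0}−C_A) = 0.1044×0.7470 = 0.0780 mol·L⁻¹.
C_U = (C_{A0}−C_A)−C_D = 0.6690 mol·L⁻¹; S̃_{D/U} = 0.07801/0.6690 = 0.117.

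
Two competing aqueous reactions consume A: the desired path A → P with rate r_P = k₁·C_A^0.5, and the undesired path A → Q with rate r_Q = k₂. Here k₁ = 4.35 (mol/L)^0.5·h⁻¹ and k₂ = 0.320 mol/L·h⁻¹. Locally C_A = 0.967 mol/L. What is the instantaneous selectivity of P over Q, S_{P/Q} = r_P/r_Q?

13.4

S_{P/Q} = r_P/r_Q = (k₁·C_A^0.5)/(k₂) = (k₁/k₂)·C_A^0.5.
= (4.35×0.9670^0.5) / (0.320) = 4.278/0.3200 = 13.4.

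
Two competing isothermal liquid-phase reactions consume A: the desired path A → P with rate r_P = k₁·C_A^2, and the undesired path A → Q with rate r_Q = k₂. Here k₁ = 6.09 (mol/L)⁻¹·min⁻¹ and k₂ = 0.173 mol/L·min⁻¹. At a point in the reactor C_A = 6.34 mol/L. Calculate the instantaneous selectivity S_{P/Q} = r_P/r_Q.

S_{P/Q} = r_P/r_Q = (k₁·C_A^2)/(k₂) = (k₁/k₂)·C_A^2.
= (6.09×6.340^2) / (0.173) = 244.8/0.1730 = 1415.
Since the desired path is higher order in A, keeping C_A high (PFR or concentrated feed) favours P.

1415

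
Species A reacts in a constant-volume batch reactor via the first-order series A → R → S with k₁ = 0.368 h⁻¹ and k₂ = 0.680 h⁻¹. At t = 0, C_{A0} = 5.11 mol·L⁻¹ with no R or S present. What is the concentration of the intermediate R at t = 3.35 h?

For first-order series with pure A initially, C_R(t) = k₁C_{A0}/(k₂−k₁)·(e^(−k₁t) − e^(−k₂t)).
e^(−k₁t) = e^(−0.368×3.35) = e^(−1.233) = 0.2915; e^(−k₂t) = e^(−2.278) = 0.1025.
C_R = 0.368×5.11/(0.680−0.368) × (0.2915−0.1025) = 6.027×0.1890 = 1.139 mol·L⁻¹.

1.14 mol·L⁻¹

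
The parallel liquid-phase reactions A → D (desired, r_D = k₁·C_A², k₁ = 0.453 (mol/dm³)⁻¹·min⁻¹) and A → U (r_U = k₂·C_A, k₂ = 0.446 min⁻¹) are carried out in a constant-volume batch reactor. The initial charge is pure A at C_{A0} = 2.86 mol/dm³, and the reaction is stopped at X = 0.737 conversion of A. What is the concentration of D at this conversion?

1.33 mol/dm³

C_A = C_{A0}(1−X) = 0.7522 mol/dm³.
Along a PFR/batch, dC_U/dC_A = −r_U/(r_D+r_U) = −k₂/(k₂+k₁·C_A).
Integrating from C_{A0} to C_A: C_U = (0.446/0.453)·ln[(0.446+0.453·2.86)/(0.446+0.453·0.752)] = 0.9845·ln(1.742/0.7867) = 0.7824 mol/dm³.
Then C_D = (C_{A0}−C_A) − C_U = 2.108 − 0.7824 = 1.325 mol/dm³.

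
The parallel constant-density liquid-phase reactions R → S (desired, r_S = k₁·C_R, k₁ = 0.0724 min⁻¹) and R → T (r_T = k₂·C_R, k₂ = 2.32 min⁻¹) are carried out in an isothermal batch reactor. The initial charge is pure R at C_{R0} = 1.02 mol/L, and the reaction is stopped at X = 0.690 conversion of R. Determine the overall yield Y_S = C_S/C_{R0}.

C_R = C_{R0}(1−X) = 0.3162 mol/L.
Both paths are first order in R, so the instantaneous fraction to S is constant: dC_S/d(−C_R) = k₁/(k₁+k₂) = 0.03026.
C_S = 0.03026·(C_{R0}−C_R) = 0.03026×0.7038 = 0.0213 mol/L.
Y_S = C_S/C_{R0} = 0.02130/1.02 = 0.0209.

0.0209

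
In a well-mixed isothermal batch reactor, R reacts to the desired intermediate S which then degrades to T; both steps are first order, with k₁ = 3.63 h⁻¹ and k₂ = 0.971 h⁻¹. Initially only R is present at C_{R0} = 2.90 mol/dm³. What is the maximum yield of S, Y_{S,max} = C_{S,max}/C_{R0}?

0.618

Evaluating C_S at t_opt = ln(k₂/k₁)/(k₂−k₁) gives C_{S,max}/C_{R0} = (k₁/k₂)^[k₂/(k₂−k₁)].
= (3.63/0.971)^(0.971/(0.971−3.63)) = (3.738)^(-0.3652) = 0.6178.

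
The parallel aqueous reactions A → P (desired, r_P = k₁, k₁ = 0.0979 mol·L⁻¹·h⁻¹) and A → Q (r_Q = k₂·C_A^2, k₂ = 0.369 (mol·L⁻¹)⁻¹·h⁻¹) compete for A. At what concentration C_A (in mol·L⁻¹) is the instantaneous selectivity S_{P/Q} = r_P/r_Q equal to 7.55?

0.187 mol·L⁻¹

S_{P/Q} = (k₁/k₂)·C_A^-2 ⇒ C_A = (S·k₂/k₁)^(-0.5).
= (7.55×0.369/0.0979)^(-0.5) = (28.46)^(-0.5) = 0.187 mol·L⁻¹.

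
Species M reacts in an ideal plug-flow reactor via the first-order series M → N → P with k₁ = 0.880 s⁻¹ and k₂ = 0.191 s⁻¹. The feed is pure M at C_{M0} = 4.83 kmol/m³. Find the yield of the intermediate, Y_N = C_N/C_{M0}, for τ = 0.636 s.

0.401

The intermediate concentration in a first-order A→B→C sequence is C_N = k₁C_{M0}(e^(−k₁τ) − e^(−k₂τ))/(k₂−k₁).
e^(−k₁τ) = e^(−0.880×0.636) = e^(−0.5597) = 0.5714; e^(−k₂τ) = e^(−0.1215) = 0.8856.
C_N = 0.880×4.83/(0.191−0.880) × (0.5714−0.8856) = (-6.169)×(-0.3142) = 1.938 kmol/m³.
Y_N = C_N/C_{M0} = 1.938/4.83 = 0.401.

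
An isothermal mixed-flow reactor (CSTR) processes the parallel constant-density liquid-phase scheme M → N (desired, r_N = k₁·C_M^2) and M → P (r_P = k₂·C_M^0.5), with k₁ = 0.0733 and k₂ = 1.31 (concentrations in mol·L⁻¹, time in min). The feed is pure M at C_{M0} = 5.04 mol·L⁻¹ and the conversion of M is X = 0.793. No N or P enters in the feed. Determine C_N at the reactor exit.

0.225 mol·L⁻¹

Exit C_M = C_{M0}(1−X) = 5.04×0.207 = 1.043 mol·L⁻¹.
In a CSTR the entire volume is at exit conditions, so r_N = 0.0733×1.043^2 = 0.07978 and r_P = 1.31×1.043^0.5 = 1.338.
Fraction of consumed M going to N: r_N/(r_N+r_P) = 0.05627.
C_N = 0.05627·C_{M0}·X = 0.05627×5.04×0.793 = 0.225 mol·L⁻¹.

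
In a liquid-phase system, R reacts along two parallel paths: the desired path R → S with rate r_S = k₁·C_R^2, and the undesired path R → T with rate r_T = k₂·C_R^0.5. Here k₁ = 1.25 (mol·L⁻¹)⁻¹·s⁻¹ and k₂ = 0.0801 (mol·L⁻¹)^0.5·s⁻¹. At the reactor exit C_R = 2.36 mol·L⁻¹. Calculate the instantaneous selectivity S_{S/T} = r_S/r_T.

S_{S/T} = r_S/r_T = (k₁·C_R^2)/(k₂·C_R^0.5) = (k₁/k₂)·C_R^1.5.
= (1.25×2.360^2) / (0.0801×2.360^0.5) = 6.962/0.1231 = 56.6.

56.6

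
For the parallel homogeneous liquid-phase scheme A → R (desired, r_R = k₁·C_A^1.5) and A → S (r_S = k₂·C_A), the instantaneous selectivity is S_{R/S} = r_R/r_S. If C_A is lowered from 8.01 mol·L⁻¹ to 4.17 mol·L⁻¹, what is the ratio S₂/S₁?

0.722

S_{R/S} = (k₁/k₂)·C_A^0.5, so S₂/S₁ = (C_{A,2}/C_{A,1})^0.5.
= (4.17/8.01)^0.5 = (0.5206)^0.5 = 0.722.
Selectivity toward R falls as C_A falls — high-concentration operation is favoured.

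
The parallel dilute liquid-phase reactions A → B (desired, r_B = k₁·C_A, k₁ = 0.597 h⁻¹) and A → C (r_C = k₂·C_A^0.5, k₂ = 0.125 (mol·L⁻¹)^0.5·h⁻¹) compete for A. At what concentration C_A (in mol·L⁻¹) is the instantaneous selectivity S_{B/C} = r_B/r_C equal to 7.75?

2.63 mol·L⁻¹

S_{B/C} = (k₁/k₂)·C_A^0.5 ⇒ C_A = (S·k₂/k₁)^(2).
= (7.75×0.125/0.597)^(2) = (1.623)^(2) = 2.63 mol·L⁻¹.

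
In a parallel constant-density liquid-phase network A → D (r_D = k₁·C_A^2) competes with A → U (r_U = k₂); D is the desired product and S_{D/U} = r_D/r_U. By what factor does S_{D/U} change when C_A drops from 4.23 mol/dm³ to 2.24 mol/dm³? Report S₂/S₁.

S_{D/U} = (k₁/k₂)·C_A^2, so S₂/S₁ = (C_{A,2}/C_{A,1})^2.
= (2.24/4.23)^2 = (0.5296)^2 = 0.280.

0.280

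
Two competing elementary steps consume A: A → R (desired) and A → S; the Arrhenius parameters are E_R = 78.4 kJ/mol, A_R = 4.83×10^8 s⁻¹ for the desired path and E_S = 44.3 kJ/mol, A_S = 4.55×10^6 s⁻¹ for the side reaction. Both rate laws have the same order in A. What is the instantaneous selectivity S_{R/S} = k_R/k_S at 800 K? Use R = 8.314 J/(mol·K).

k_R/k_S = (A_R/A_S)·exp[−(E_R−E_S)/(RT)] = (A_R/A_S)·exp[(E_S−E_R)/(RT)].
(E_S−E_R)/(RT) = (44.3−78.4)×10³/(8.314×800) = -34100/6651 = -5.127.
k_R/k_S = (4.83×10^8/4.55×10^6)·exp(-5.127) = 106.2 × 0.005935 = 0.630.

0.630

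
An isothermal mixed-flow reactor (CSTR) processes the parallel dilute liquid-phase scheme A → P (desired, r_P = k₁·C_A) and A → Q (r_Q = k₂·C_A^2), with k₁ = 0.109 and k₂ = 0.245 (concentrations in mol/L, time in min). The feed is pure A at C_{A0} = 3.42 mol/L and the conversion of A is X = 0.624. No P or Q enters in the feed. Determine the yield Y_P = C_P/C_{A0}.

0.160

Exit C_A = C_{A0}(1−X) = 3.42×0.376 = 1.286 mol/L.
In a CSTR the entire volume is at exit conditions, so r_P = 0.109×1.286 = 0.1402 and r_Q = 0.245×1.286^2 = 0.4051.
Fraction of consumed A going to P: r_P/(r_P+r_Q) = 0.2570.
C_P = 0.2570·C_{A0}·X = 0.2570×3.42×0.624 = 0.549 mol/L; Y_P = C_P/C_{A0} = 0.160.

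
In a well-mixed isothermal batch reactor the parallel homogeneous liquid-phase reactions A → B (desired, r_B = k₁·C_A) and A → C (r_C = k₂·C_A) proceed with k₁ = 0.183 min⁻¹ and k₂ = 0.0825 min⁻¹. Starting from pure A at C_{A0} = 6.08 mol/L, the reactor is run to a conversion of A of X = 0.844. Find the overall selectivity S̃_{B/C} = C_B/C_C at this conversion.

2.22

C_A = C_{A0}(1−X) = 0.9485 mol/L.
Both paths are first order in A, so the instantaneous fraction to B is constant: dC_B/d(−C_A) = k₁/(k₁+k₂) = 0.6893.
C_B = 0.6893·(C_{A0}−C_A) = 0.6893×5.132 = 3.54 mol/L.
C_C = (C_{A0}−C_A)−C_B = 1.595 mol/L; S̃_{B/C} = 3.537/1.595 = 2.22.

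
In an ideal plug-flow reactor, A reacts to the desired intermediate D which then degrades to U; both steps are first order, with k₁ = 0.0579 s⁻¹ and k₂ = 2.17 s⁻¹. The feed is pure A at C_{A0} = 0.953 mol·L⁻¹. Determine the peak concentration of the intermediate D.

At the optimum, C_{D,max}/C_{A0} = (k₁/k₂)^[k₂/(k₂−k₁)].
= (0.0579/2.17)^(2.17/(2.17−0.0579)) = (0.02668)^(1.027) = 0.02416.
C_{D,max} = 0.02416×0.953 = 0.0230 mol·L⁻¹.

0.0230 mol·L⁻¹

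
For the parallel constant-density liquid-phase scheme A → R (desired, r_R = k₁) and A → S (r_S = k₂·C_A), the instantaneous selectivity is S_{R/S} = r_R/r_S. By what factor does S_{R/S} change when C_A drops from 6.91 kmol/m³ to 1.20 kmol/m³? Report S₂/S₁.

S_{R/S} = (k₁/k₂)·C_A⁻¹, so S₂/S₁ = (C_{A,2}/C_{A,1})⁻¹.
= 6.91/1.20 = 5.76.

5.76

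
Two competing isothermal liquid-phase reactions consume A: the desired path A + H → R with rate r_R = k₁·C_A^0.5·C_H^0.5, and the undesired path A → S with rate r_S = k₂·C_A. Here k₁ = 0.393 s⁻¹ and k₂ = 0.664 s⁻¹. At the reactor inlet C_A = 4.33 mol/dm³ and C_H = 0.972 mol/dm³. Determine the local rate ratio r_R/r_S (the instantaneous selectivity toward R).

0.280

S_{R/S} = r_R/r_S = (k₁·C_A^0.5·C_H^0.5)/(k₂·C_A) = (k₁/k₂)·C_A^-0.5·C_H^0.5.
= (0.393×4.330^0.5×0.9720^0.5) / (0.664×4.330) = 0.8062/2.875 = 0.280.
The undesired path is higher order in A, so low C_A (CSTR or dilute feed) favours R.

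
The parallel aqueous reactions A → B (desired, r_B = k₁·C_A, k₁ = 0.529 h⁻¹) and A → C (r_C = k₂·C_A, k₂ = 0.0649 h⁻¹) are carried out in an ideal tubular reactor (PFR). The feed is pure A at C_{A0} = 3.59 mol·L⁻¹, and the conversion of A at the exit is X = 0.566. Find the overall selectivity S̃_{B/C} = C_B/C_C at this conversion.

8.15

C_A = C_{A0}(1−X) = 1.558 mol·L⁻¹.
Both paths are first order in A, so the instantaneous fraction to B is constant: dC_B/d(−C_A) = k₁/(k₁+k₂) = 0.8907.
C_B = 0.8907·(C_{A0}−C_A) = 0.8907×2.032 = 1.81 mol·L⁻¹.
C_C = (C_{A0}−C_A)−C_B = 0.2220 mol·L⁻¹; S̃_{B/C} = 1.810/0.2220 = 8.15.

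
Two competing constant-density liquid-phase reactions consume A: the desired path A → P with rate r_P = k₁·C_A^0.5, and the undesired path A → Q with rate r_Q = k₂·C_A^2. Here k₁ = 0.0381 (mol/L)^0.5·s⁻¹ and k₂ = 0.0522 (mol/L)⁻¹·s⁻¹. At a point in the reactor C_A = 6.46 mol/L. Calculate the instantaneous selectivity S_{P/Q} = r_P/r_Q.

S_{P/Q} = r_P/r_Q = (k₁·C_A^0.5)/(k₂·C_A^2) = (k₁/k₂)·C_A^-1.5.
= (0.0381×6.460^0.5) / (0.0522×6.460^2) = 0.09684/2.178 = 0.0445.
The undesired path is higher order in A, so low C_A (CSTR or dilute feed) favours P.

0.0445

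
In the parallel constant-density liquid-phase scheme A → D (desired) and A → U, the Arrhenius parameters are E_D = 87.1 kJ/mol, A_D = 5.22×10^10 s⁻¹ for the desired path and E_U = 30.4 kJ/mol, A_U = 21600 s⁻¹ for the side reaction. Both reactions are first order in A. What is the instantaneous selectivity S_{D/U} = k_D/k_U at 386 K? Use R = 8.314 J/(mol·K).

Since both paths have the same order in A, the concentration cancels and S_{D/U} = k_D/k_U = (A_D/A_U)·exp[(E_U−E_D)/(RT)].
(E_U−E_D)/(RT) = (30.4−87.1)×10³/(8.314×386) = -56700/3209 = -17.67.
k_D/k_U = (5.22×10^10/21600)·exp(-17.67) = 2.417×10^6 × 2.123×10^-8 = 0.0513.

0.0513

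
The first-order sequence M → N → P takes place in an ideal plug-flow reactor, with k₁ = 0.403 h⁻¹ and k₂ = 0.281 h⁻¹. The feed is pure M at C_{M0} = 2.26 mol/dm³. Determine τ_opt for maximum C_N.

The intermediate peaks when r₁ = r₂, i.e. k₁e^(−k₁τ) = k₂e^(−k₂τ), giving τ_opt = ln(k₂/k₁)/(k₂−k₁).
= ln(0.281/0.403)/(0.281−0.403) = ln(0.6973)/-0.1220 = -0.3606/-0.1220 = 2.96 h.

2.96 h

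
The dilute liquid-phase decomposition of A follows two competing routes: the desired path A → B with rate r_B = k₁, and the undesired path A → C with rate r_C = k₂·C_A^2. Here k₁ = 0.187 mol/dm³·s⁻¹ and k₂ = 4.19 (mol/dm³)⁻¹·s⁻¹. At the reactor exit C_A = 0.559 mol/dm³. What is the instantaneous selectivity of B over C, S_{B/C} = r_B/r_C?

S_{B/C} = r_B/r_C = (k₁)/(k₂·C_A^2) = (k₁/k₂)·C_A^-2.
= (0.187) / (4.19×0.5590^2) = 0.1870/1.309 = 0.143.

0.143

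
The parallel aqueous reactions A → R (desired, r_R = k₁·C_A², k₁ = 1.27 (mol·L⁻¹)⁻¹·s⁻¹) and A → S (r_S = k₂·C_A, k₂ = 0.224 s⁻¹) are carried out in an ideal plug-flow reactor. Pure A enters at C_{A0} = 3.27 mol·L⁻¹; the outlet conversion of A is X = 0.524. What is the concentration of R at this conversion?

1.59 mol·L⁻¹

C_A = C_{A0}(1−X) = 1.557 mol·L⁻¹.
Along a PFR/batch, dC_S/dC_A = −r_S/(r_R+r_S) = −k₂/(k₂+k₁·C_A).
Integrating from C_{A0} to C_A: C_S = (0.224/1.27)·ln[(0.224+1.27·3.27)/(0.224+1.27·1.56)] = 0.1764·ln(4.377/2.201) = 0.1213 mol·L⁻¹.
Then C_R = (C_{A0}−C_A) − C_S = 1.713 − 0.1213 = 1.592 mol·L⁻¹.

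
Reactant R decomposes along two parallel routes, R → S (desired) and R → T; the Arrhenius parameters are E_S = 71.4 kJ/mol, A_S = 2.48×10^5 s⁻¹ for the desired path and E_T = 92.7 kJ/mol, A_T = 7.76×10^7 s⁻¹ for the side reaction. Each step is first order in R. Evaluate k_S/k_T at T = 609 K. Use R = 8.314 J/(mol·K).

0.215

With equal orders, S_{S/T} = k_S/k_T = (A_S/A_T)·exp[(E_T−E_S)/(RT)].
(E_T−E_S)/(RT) = (92.7−71.4)×10³/(8.314×609) = 21300/5063 = 4.207.
k_S/k_T = (2.48×10^5/7.76×10^7)·exp(4.207) = 0.003196 × 67.14 = 0.215.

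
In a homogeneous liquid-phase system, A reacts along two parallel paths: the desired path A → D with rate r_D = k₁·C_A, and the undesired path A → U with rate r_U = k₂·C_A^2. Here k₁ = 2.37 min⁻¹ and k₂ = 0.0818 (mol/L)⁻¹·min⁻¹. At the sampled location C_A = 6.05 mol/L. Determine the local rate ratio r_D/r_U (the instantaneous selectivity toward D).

4.79

S_{D/U} = r_D/r_U = (k₁·C_A)/(k₂·C_A^2) = (k₁/k₂)·C_A⁻¹.
= (2.37×6.050) / (0.0818×6.050^2) = 14.34/2.994 = 4.79.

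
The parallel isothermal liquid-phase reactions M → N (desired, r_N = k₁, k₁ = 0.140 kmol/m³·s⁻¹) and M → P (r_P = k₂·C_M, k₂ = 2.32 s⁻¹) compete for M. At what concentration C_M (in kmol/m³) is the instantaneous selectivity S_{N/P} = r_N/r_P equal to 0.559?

0.108 kmol/m³

S_{N/P} = (k₁/k₂)·C_M⁻¹ ⇒ C_M = (S·k₂/k₁)^(-1).
= (0.559×2.32/0.140)^(-1) = (9.263)^(-1) = 0.108 kmol/m³.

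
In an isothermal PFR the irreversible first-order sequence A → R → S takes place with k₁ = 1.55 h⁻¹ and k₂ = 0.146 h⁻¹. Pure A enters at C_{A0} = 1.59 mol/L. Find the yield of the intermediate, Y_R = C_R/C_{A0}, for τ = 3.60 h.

0.649

The intermediate concentration in a first-order A→B→C sequence is C_R = k₁C_{A0}(e^(−k₁τ) − e^(−k₂τ))/(k₂−k₁).
e^(−k₁τ) = e^(−1.55×3.60) = e^(−5.580) = 0.003773; e^(−k₂τ) = e^(−0.5256) = 0.5912.
C_R = 1.55×1.59/(0.146−1.55) × (0.003773−0.5912) = (-1.755)×(-0.5874) = 1.031 mol/L.
Y_R = C_R/C_{A0} = 1.031/1.59 = 0.649.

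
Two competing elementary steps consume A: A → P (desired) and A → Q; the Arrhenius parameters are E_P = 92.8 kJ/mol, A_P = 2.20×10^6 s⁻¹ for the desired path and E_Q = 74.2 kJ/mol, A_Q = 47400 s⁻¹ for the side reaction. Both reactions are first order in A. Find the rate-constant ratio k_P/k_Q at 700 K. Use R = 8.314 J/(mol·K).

With equal orders, S_{P/Q} = k_P/k_Q = (A_P/A_Q)·exp[(E_Q−E_P)/(RT)].
(E_Q−E_P)/(RT) = (74.2−92.8)×10³/(8.314×700) = -18600/5820 = -3.196.
k_P/k_Q = (2.20×10^6/47400)·exp(-3.196) = 46.41 × 0.04093 = 1.90.

1.90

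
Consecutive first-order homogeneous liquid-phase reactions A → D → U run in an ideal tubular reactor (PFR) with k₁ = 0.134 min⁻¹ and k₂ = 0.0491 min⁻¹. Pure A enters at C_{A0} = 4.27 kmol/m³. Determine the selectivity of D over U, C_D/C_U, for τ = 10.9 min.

2.66

Solving the coupled first-order balances gives C_D(τ) = [k₁/(k₂−k₁)]·C_{A0}·(e^(−k₁τ) − e^(−k₂τ)).
e^(−k₁τ) = e^(−0.134×10.9) = e^(−1.461) = 0.2321; e^(−k₂τ) = e^(−0.5352) = 0.5856.
C_D = 0.134×4.27/(0.0491−0.134) × (0.2321−0.5856) = (-6.739)×(-0.3535) = 2.382 kmol/m³.
C_A = C_{A0}e^(−k₁τ) = 0.9911 kmol/m³, so C_U = C_{A0}−C_A−C_D = 0.8968 kmol/m³; C_D/C_U = 2.66.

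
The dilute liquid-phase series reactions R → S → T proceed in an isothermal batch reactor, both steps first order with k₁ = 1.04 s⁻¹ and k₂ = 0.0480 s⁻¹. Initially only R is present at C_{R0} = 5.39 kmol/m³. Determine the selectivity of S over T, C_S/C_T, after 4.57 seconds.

For first-order series with pure R initially, C_S(t) = k₁C_{R0}/(k₂−k₁)·(e^(−k₁t) − e^(−k₂t)).
e^(−k₁t) = e^(−1.04×4.57) = e^(−4.753) = 0.008628; e^(−k₂t) = e^(−0.2194) = 0.8030.
C_S = 1.04×5.39/(0.0480−1.04) × (0.008628−0.8030) = (-5.651)×(-0.7944) = 4.489 kmol/m³.
C_R = C_{R0}e^(−k₁t) = 0.04650 kmol/m³, so C_T = C_{R0}−C_R−C_S = 0.8545 kmol/m³; C_S/C_T = 5.25.

5.25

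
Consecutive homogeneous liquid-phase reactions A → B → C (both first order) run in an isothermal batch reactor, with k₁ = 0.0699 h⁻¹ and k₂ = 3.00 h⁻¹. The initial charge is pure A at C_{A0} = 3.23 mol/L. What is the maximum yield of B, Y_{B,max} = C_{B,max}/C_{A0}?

0.0213

Evaluating C_B at t_opt = ln(k₂/k₁)/(k₂−k₁) gives C_{B,max}/C_{A0} = (k₁/k₂)^[k₂/(k₂−k₁)].
= (0.0699/3.00)^(3.00/(3.00−0.0699)) = (0.02330)^(1.024) = 0.02130.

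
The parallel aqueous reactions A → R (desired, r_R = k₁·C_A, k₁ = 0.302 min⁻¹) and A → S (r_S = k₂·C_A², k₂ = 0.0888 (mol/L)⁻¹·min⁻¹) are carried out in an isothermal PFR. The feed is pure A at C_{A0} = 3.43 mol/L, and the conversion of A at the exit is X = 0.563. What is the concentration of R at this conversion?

C_A = C_{A0}(1−X) = 1.499 mol/L.
Along a PFR/batch, dC_R/dC_A = −r_R/(r_R+r_S) = −k₁/(k₁+k₂·C_A).
Integrating from C_{A0} to C_A: C_R = (0.302/0.0888)·ln[(0.302+0.0888·3.43)/(0.302+0.0888·1.50)] = 3.401·ln(0.6066/0.4351) = 1.130 mol/L.

1.13 mol/L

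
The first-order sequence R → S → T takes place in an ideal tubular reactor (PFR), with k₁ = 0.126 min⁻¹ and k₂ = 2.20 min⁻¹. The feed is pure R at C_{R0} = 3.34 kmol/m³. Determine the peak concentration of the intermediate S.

For a first-order series the maximum intermediate yield is C_{S,max}/C_{R0} = (k₁/k₂)^[k₂/(k₂−k₁)].
= (0.126/2.20)^(2.20/(2.20−0.126)) = (0.05727)^(1.061) = 0.04814.
C_{S,max} = 0.04814×3.34 = 0.161 kmol/m³.

0.161 kmol/m³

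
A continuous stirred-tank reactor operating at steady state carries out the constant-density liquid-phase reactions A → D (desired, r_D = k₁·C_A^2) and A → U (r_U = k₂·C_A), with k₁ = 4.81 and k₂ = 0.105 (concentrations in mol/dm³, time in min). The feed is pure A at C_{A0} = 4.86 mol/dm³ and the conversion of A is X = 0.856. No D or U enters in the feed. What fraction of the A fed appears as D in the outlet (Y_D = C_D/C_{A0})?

0.830

Exit C_A = C_{A0}(1−X) = 4.86×0.144 = 0.6998 mol/dm³.
A CSTR operates uniformly at the exit composition, giving r_D = 2.356 and r_U = 0.07348 (each k·C_A^n at C_A = 0.6998).
Fraction of consumed A going to D: r_D/(r_D+r_U) = 0.9698.
C_D = 0.9698·C_{A0}·X = 0.9698×4.86×0.856 = 4.03 mol/dm³; Y_D = C_D/C_{A0} = 0.830.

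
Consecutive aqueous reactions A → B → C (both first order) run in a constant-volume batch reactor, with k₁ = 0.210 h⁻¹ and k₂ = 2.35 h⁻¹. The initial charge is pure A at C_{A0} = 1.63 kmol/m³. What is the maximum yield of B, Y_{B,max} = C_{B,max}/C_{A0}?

Evaluating C_B at t_opt = ln(k₂/k₁)/(k₂−k₁) gives C_{B,max}/C_{A0} = (k₁/k₂)^[k₂/(k₂−k₁)].
= (0.210/2.35)^(2.35/(2.35−0.210)) = (0.08936)^(1.098) = 0.07051.

0.0705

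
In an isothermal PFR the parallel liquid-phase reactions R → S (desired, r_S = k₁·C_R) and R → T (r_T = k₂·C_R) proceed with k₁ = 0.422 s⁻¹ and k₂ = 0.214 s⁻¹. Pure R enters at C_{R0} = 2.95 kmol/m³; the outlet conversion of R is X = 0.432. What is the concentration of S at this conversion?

0.846 kmol/m³

C_R = C_{R0}(1−X) = 1.676 kmol/m³.
Both paths are first order in R, so the instantaneous fraction to S is constant: dC_S/d(−C_R) = k₁/(k₁+k₂) = 0.6635.
C_S = 0.6635·(C_{R0}−C_R) = 0.6635×1.274 = 0.846 kmol/m³.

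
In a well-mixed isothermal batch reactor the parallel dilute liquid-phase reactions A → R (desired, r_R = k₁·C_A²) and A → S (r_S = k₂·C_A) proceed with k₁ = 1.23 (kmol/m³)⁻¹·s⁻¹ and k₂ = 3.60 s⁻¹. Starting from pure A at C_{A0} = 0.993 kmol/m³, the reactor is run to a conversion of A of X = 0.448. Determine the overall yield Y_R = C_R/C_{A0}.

C_A = C_{A0}(1−X) = 0.5481 kmol/m³.
Along a PFR/batch, dC_S/dC_A = −r_S/(r_R+r_S) = −k₂/(k₂+k₁·C_A).
Integrating from C_{A0} to C_A: C_S = (3.60/1.23)·ln[(3.60+1.23·0.993)/(3.60+1.23·0.548)] = 2.927·ln(4.821/4.274) = 0.3526 kmol/m³.
Then C_R = (C_{A0}−C_A) − C_S = 0.4449 − 0.3526 = 0.09229 kmol/m³.
Y_R = C_R/C_{A0} = 0.09229/0.993 = 0.0929.

0.0929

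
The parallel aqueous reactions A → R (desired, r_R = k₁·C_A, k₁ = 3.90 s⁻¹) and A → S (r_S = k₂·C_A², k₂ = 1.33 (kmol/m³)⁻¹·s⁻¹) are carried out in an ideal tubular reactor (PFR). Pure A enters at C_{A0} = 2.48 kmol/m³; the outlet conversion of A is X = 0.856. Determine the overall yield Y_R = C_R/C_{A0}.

C_A = C_{A0}(1−X) = 0.3571 kmol/m³.
Along a PFR/batch, dC_R/dC_A = −r_R/(r_R+r_S) = −k₁/(k₁+k₂·C_A).
Integrating from C_{A0} to C_A: C_R = (3.90/1.33)·ln[(3.90+1.33·2.48)/(3.90+1.33·0.357)] = 2.932·ln(7.198/4.375) = 1.460 kmol/m³.
Y_R = C_R/C_{A0} = 1.460/2.48 = 0.589.

0.589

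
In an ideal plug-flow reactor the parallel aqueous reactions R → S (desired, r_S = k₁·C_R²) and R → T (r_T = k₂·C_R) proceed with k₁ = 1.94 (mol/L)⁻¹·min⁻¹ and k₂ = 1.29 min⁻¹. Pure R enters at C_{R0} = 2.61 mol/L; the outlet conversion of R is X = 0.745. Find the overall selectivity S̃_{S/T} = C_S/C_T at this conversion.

2.25

C_R = C_{R0}(1−X) = 0.6655 mol/L.
Along a PFR/batch, dC_T/dC_R = −r_T/(r_S+r_T) = −k₂/(k₂+k₁·C_R).
Integrating from C_{R0} to C_R: C_T = (1.29/1.94)·ln[(1.29+1.94·2.61)/(1.29+1.94·0.666)] = 0.6649·ln(6.353/2.581) = 0.5990 mol/L.
Then C_S = (C_{R0}−C_R) − C_T = 1.944 − 0.5990 = 1.345 mol/L.
S̃_{S/T} = C_S/C_T = 1.345/0.5990 = 2.25.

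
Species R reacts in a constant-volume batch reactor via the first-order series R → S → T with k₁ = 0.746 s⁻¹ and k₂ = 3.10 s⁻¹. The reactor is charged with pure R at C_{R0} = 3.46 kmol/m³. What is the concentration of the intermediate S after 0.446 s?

For first-order series with pure R initially, C_S(t) = k₁C_{R0}/(k₂−k₁)·(e^(−k₁t) − e^(−k₂t)).
e^(−k₁t) = e^(−0.746×0.446) = e^(−0.3327) = 0.7170; e^(−k₂t) = e^(−1.383) = 0.2509.
C_S = 0.746×3.46/(3.10−0.746) × (0.7170−0.2509) = 1.096×0.4660 = 0.5110 kmol/m³.

0.511 kmol/m³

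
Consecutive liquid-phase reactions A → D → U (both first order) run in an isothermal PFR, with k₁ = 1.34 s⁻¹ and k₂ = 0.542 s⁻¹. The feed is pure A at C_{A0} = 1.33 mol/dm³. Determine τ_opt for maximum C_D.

1.13 s

For first-order series the maximum of C_D occurs at τ_opt = ln(k₂/k₁)/(k₂−k₁).
= ln(0.542/1.34)/(0.542−1.34) = ln(0.4045)/-0.7980 = -0.9052/-0.7980 = 1.13 s.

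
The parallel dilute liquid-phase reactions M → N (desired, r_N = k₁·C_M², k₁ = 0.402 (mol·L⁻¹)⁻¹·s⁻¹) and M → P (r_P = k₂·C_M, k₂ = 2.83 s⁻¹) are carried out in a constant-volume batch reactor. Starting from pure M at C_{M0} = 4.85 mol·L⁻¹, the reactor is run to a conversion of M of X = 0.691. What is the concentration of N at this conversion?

C_M = C_{M0}(1−X) = 1.499 mol·L⁻¹.
Along a PFR/batch, dC_P/dC_M = −r_P/(r_N+r_P) = −k₂/(k₂+k₁·C_M).
Integrating from C_{M0} to C_M: C_P = (2.83/0.402)·ln[(2.83+0.402·4.85)/(2.83+0.402·1.50)] = 7.040·ln(4.780/3.432) = 2.331 mol·L⁻¹.
Then C_N = (C_{M0}−C_M) − C_P = 3.351 − 2.331 = 1.020 mol·L⁻¹.

1.02 mol·L⁻¹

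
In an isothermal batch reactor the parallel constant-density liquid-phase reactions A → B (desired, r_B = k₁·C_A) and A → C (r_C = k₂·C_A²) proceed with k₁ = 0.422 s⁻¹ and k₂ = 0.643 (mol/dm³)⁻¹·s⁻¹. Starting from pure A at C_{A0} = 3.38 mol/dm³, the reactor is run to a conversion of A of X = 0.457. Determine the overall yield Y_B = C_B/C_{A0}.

0.0937

C_A = C_{A0}(1−X) = 1.835 mol/dm³.
Along a PFR/batch, dC_B/dC_A = −r_B/(r_B+r_C) = −k₁/(k₁+k₂·C_A).
Integrating from C_{A0} to C_A: C_B = (0.422/0.643)·ln[(0.422+0.643·3.38)/(0.422+0.643·1.84)] = 0.6563·ln(2.595/1.602) = 0.3166 mol/dm³.
Y_B = C_B/C_{A0} = 0.3166/3.38 = 0.0937.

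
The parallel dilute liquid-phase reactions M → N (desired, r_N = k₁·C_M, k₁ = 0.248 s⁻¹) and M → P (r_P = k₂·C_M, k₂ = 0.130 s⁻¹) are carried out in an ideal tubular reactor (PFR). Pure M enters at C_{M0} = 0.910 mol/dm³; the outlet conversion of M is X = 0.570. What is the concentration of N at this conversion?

C_M = C_{M0}(1−X) = 0.3913 mol/dm³.
Both paths are first order in M, so the instantaneous fraction to N is constant: dC_N/d(−C_M) = k₁/(k₁+k₂) = 0.6561.
C_N = 0.6561·(C_{M0}−C_M) = 0.6561×0.5187 = 0.340 mol/dm³.

0.340 mol/dm³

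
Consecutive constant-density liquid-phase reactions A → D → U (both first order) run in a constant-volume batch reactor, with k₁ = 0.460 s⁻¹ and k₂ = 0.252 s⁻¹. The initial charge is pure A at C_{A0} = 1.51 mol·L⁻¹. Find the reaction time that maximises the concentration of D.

2.89 s

The intermediate peaks when r₁ = r₂, i.e. k₁e^(−k₁t) = k₂e^(−k₂t), giving t_opt = ln(k₂/k₁)/(k₂−k₁).
= ln(0.252/0.460)/(0.252−0.460) = ln(0.5478)/-0.2080 = -0.6018/-0.2080 = 2.89 s.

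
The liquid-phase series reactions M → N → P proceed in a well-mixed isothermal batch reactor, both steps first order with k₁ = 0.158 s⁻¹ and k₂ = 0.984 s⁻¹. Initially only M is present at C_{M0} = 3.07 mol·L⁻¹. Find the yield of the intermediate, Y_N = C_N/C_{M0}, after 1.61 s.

The intermediate concentration in a first-order A→B→C sequence is C_N = k₁C_{M0}(e^(−k₁t) − e^(−k₂t))/(k₂−k₁).
e^(−k₁t) = e^(−0.158×1.61) = e^(−0.2544) = 0.7754; e^(−k₂t) = e^(−1.584) = 0.2051.
C_N = 0.158×3.07/(0.984−0.158) × (0.7754−0.2051) = 0.5872×0.5703 = 0.3349 mol·L⁻¹.
Y_N = C_N/C_{M0} = 0.3349/3.07 = 0.109.

0.109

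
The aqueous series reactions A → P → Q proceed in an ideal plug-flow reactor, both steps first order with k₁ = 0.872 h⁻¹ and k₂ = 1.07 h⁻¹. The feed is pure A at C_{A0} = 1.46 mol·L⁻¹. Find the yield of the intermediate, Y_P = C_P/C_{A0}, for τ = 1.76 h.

The intermediate concentration in a first-order A→B→C sequence is C_P = k₁C_{A0}(e^(−k₁τ) − e^(−k₂τ))/(k₂−k₁).
e^(−k₁τ) = e^(−0.872×1.76) = e^(−1.535) = 0.2155; e^(−k₂τ) = e^(−1.883) = 0.1521.
C_P = 0.872×1.46/(1.07−0.872) × (0.2155−0.1521) = 6.430×0.06341 = 0.4077 mol·L⁻¹.
Y_P = C_P/C_{A0} = 0.4077/1.46 = 0.279.

0.279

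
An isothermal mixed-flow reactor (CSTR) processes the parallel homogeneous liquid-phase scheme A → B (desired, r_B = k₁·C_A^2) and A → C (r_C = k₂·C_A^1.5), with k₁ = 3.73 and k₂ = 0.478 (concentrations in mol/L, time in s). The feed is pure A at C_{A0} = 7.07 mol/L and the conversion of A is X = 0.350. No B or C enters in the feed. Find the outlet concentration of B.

Exit C_A = C_{A0}(1−X) = 7.07×0.650 = 4.596 mol/L.
In a CSTR the entire volume is at exit conditions, so r_B = 3.73×4.596^2 = 78.77 and r_C = 0.478×4.596^1.5 = 4.709.
Fraction of consumed A going to B: r_B/(r_B+r_C) = 0.9436.
C_B = 0.9436·C_{A0}·X = 0.9436×7.07×0.350 = 2.33 mol/L.

2.33 mol/L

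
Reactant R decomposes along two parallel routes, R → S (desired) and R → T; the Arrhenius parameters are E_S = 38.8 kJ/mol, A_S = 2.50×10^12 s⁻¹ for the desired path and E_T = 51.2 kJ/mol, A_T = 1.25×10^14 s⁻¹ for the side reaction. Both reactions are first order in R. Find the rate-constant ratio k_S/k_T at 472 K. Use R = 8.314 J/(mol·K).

0.471

k_S/k_T = (A_S/A_T)·exp[−(E_S−E_T)/(RT)] = (A_S/A_T)·exp[(E_T−E_S)/(RT)].
(E_T−E_S)/(RT) = (51.2−38.8)×10³/(8.314×472) = 12400/3924 = 3.160.
k_S/k_T = (2.50×10^12/1.25×10^14)·exp(3.160) = 0.02000 × 23.57 = 0.471.
Since E_S < E_T, lowering the temperature improves selectivity toward S.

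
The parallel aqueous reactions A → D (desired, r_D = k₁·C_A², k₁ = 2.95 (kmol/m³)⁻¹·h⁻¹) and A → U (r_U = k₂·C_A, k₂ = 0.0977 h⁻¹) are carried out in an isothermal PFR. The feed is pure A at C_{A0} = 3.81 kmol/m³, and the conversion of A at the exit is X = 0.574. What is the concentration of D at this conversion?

2.16 kmol/m³

C_A = C_{A0}(1−X) = 1.623 kmol/m³.
Along a PFR/batch, dC_U/dC_A = −r_U/(r_D+r_U) = −k₂/(k₂+k₁·C_A).
Integrating from C_{A0} to C_A: C_U = (0.0977/2.95)·ln[(0.0977+2.95·3.81)/(0.0977+2.95·1.62)] = 0.03312·ln(11.34/4.886) = 0.02788 kmol/m³.
Then C_D = (C_{A0}−C_A) − C_U = 2.187 − 0.02788 = 2.159 kmol/m³.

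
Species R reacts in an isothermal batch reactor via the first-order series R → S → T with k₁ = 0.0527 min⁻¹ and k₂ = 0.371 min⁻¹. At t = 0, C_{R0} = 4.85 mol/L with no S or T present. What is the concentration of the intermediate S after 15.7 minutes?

0.349 mol/L

Solving the coupled first-order balances gives C_S(t) = [k₁/(k₂−k₁)]·C_{R0}·(e^(−k₁t) − e^(−k₂t)).
e^(−k₁t) = e^(−0.0527×15.7) = e^(−0.8274) = 0.4372; e^(−k₂t) = e^(−5.825) = 0.002954.
C_S = 0.0527×4.85/(0.371−0.0527) × (0.4372−0.002954) = 0.8030×0.4342 = 0.3487 mol/L.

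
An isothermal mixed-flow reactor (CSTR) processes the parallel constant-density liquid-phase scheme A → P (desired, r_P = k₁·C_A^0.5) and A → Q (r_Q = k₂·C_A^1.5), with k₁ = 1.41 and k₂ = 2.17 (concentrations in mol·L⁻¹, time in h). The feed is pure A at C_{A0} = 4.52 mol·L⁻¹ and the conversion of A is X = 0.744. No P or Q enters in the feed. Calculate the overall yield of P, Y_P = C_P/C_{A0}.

Exit C_A = C_{A0}(1−X) = 4.52×0.256 = 1.157 mol·L⁻¹.
A CSTR operates uniformly at the exit composition, giving r_P = 1.517 and r_Q = 2.701 (each k·C_A^n at C_A = 1.157).
Fraction of consumed A going to P: r_P/(r_P+r_Q) = 0.3596.
C_P = 0.3596·C_{A0}·X = 0.3596×4.52×0.744 = 1.21 mol·L⁻¹; Y_P = C_P/C_{A0} = 0.268.

0.268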